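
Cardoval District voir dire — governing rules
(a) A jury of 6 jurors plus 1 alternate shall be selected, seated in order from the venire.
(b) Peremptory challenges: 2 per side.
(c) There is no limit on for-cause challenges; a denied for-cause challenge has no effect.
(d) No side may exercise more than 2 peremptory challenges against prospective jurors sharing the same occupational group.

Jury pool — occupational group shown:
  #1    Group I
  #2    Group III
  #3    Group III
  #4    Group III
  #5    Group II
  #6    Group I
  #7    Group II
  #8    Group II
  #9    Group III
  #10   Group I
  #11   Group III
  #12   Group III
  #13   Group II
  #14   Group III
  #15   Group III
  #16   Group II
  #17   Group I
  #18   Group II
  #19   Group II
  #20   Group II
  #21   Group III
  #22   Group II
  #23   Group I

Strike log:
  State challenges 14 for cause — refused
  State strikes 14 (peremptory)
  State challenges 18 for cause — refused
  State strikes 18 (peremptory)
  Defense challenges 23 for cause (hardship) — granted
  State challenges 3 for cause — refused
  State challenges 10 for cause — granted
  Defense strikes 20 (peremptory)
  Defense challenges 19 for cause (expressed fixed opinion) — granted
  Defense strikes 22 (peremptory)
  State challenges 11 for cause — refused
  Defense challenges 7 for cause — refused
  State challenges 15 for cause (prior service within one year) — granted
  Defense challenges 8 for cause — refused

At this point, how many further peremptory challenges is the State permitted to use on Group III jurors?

State peremptories so far: #14, #18 — 2 of 2 used, 0 left overall.
Against Group III: #14 — 1 used; per-group cap 2 leaves 1.
Binding limit: min(0, 1) = 0.

0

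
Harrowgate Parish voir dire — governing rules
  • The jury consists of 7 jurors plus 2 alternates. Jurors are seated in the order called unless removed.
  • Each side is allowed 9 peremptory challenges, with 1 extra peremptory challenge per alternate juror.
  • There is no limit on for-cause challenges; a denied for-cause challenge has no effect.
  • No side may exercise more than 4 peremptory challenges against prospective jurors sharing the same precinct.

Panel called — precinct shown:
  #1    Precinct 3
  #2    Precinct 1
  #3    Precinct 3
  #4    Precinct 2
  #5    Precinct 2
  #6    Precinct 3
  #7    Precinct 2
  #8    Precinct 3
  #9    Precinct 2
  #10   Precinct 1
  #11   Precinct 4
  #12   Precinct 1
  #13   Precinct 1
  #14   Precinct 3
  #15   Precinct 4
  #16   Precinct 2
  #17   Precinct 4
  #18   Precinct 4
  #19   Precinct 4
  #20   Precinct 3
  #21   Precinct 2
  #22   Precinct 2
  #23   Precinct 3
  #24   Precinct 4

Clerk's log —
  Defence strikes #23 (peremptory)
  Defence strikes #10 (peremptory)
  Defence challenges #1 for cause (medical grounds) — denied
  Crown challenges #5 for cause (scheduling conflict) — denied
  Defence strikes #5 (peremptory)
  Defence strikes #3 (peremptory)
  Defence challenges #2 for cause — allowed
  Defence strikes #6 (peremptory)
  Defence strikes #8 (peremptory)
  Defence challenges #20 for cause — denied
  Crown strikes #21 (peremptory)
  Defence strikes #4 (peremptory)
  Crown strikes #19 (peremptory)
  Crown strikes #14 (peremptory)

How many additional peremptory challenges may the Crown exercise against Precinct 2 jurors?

3

Crown peremptories so far: #21, #19, #14 — 3 of 11 used, 8 left overall.
Against Precinct 2: #21 — 1 used; per-precinct cap 4 leaves 3.
Binding limit: min(8, 3) = 3.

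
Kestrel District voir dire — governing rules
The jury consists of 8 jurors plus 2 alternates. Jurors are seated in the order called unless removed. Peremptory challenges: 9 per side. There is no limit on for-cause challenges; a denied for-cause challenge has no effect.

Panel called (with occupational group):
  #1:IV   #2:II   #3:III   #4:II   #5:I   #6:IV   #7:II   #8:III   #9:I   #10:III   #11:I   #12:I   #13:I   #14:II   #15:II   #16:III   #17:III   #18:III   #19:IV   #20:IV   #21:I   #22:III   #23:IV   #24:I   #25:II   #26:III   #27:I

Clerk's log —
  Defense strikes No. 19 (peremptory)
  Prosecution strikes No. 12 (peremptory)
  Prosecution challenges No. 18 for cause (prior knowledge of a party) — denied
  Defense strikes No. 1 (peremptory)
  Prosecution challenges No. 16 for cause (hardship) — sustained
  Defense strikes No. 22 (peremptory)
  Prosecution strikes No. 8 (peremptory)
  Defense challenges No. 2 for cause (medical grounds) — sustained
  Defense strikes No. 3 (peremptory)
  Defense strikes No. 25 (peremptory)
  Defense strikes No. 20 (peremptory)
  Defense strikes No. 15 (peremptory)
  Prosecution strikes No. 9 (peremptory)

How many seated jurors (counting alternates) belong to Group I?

3

Removed: #1, #2, #3, #8, #9, #12, #15, #16, #19, #20, #22, #25.
Seated (10 incl. alternates): #4, #5, #6, #7, #10, #11, #13, #14, #17, #18.
Of those, in Group I: #5, #11, #13 → 3.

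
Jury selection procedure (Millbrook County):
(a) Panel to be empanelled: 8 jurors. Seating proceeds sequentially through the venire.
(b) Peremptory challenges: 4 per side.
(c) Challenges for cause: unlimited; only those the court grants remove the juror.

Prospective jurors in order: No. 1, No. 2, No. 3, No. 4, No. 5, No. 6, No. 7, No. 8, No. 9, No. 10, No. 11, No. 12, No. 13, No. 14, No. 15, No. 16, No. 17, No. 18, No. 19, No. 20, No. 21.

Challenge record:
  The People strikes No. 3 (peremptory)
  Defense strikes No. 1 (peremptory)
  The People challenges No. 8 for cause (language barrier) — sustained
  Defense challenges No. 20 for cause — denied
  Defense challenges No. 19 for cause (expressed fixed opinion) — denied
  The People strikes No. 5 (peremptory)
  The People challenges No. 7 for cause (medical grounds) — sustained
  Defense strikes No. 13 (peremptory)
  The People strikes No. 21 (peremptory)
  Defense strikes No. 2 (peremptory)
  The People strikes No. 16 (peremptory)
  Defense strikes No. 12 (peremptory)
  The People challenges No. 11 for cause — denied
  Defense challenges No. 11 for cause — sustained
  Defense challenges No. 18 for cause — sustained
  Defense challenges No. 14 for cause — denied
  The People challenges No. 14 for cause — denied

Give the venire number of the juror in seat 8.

19

Removed: #1, #2, #3, #5, #7, #8, #11, #12, #13, #16, #18, #21. (#14, #19, #20 stay — for-cause denied.)
Seating in order: seats 1–8 → #4, #6, #9, #10, #14, #15, #17, #19.
So seat 8 is #19.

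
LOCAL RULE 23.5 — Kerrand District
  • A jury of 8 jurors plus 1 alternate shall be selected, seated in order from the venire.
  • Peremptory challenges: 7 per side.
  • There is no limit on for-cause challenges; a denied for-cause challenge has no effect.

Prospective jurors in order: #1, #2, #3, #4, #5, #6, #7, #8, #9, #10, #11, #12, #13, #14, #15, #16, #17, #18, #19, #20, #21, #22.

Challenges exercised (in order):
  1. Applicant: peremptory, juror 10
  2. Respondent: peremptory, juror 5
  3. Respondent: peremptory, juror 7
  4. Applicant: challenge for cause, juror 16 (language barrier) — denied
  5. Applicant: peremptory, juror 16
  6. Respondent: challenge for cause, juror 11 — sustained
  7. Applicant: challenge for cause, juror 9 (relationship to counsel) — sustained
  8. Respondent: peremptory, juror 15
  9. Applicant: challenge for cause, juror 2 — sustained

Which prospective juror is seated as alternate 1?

Removed: #2, #5, #7, #9, #10, #11, #15, #16.
Seating in order: seats 1–8 → #1, #3, #4, #6, #8, #12, #13, #14; alternates → #17.
So alternate 1 is #17.

17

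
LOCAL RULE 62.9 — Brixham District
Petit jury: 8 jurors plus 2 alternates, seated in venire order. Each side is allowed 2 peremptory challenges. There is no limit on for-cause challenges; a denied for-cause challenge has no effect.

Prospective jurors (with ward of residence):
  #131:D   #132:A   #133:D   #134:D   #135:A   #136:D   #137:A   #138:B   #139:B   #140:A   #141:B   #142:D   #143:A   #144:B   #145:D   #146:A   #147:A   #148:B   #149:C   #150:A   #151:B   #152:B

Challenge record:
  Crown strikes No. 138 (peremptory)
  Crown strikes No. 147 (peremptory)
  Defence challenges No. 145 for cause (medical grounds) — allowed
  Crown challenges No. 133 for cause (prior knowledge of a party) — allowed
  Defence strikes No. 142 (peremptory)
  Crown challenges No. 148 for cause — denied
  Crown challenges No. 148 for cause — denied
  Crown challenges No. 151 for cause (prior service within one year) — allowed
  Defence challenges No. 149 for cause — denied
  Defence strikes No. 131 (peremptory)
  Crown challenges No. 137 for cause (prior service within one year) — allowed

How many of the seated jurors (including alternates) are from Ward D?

Removed: #131, #133, #137, #138, #142, #145, #147, #151.
Seated (10 incl. alternates): #132, #134, #135, #136, #139, #140, #141, #143, #144, #146.
Of those, in Ward D: #134, #136 → 2.

2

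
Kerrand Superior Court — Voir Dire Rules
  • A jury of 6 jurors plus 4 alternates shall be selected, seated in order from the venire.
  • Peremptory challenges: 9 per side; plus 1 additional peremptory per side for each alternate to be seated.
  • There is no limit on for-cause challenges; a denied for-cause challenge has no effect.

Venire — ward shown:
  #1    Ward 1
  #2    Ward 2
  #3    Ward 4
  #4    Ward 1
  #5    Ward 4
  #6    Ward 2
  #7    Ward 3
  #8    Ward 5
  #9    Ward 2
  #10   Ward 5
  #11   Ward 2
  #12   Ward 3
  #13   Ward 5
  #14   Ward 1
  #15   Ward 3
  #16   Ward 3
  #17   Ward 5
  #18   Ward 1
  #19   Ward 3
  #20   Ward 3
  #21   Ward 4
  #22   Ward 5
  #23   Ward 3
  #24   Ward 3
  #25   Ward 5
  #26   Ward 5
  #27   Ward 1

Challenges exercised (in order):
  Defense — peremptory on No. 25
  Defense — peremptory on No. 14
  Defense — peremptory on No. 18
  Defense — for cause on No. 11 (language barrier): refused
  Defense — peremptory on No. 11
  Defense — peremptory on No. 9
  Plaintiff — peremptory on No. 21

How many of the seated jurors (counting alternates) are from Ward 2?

2

Removed: #9, #11, #14, #18, #21, #25.
Seated (10 incl. alternates): #1, #2, #3, #4, #5, #6, #7, #8, #10, #12.
Of those, in Ward 2: #2, #6 → 2.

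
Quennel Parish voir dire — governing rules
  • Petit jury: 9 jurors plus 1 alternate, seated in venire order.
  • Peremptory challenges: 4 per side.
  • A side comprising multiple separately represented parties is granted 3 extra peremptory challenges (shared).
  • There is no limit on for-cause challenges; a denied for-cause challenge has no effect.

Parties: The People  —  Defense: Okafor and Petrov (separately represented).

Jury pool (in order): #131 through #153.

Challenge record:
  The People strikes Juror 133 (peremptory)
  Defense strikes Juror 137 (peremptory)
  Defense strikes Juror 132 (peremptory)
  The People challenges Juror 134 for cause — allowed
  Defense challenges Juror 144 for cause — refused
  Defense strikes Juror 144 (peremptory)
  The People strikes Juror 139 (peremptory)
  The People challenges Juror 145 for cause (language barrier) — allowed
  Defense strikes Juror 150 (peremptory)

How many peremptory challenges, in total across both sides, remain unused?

5

The People allotment: 4. Defense allotment: 4 base + 3 multi-party = 7.
The People peremptories used: #133, #139 — 2 (for-cause on #134, #145 don't count).
Defense peremptories used: #137, #132, #144, #150 — 4 (the for-cause on #144 doesn't count).
Remaining: (4 − 2) + (7 − 4) = 5.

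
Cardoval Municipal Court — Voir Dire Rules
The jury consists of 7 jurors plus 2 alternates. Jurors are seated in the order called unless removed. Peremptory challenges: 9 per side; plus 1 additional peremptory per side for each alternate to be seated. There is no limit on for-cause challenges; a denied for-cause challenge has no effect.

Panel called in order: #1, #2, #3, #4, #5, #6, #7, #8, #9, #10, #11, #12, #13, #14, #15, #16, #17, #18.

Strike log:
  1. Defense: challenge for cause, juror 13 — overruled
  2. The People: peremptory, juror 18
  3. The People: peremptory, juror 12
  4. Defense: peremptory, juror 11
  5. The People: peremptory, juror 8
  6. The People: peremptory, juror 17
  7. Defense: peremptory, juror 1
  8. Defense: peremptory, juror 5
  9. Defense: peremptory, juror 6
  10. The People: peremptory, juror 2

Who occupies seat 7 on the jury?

Removed: #1, #2, #5, #6, #8, #11, #12, #17, #18. (#13 stays — for-cause denied.)
Seating in order: seats 1–7 → #3, #4, #7, #9, #10, #13, #14; alternates → #15, #16.
So seat 7 is #14.

14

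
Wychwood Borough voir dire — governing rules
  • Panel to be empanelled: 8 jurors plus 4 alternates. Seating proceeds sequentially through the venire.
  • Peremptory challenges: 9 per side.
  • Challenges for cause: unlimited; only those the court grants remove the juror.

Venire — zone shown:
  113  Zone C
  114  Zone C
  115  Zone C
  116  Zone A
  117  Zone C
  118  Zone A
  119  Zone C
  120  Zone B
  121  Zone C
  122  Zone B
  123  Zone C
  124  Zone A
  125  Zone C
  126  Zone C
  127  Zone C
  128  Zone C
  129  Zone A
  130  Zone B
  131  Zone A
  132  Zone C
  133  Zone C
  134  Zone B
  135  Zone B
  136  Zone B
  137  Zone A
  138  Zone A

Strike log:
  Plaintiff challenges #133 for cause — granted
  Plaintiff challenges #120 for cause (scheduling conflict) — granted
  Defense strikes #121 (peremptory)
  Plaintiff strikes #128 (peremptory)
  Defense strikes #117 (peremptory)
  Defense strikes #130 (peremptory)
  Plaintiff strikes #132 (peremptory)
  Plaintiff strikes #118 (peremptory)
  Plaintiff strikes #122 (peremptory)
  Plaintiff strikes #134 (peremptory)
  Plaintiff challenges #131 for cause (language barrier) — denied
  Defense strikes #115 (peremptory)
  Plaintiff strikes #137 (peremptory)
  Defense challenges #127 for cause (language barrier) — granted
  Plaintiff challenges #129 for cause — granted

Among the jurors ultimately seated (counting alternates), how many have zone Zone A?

4

Removed: #115, #117, #118, #120, #121, #122, #127, #128, #129, #130, #132, #133, #134, #137.
Seated (12 incl. alternates): #113, #114, #116, #119, #123, #124, #125, #126, #131, #135, #136, #138.
Of those, in Zone A: #116, #124, #131, #138 → 4.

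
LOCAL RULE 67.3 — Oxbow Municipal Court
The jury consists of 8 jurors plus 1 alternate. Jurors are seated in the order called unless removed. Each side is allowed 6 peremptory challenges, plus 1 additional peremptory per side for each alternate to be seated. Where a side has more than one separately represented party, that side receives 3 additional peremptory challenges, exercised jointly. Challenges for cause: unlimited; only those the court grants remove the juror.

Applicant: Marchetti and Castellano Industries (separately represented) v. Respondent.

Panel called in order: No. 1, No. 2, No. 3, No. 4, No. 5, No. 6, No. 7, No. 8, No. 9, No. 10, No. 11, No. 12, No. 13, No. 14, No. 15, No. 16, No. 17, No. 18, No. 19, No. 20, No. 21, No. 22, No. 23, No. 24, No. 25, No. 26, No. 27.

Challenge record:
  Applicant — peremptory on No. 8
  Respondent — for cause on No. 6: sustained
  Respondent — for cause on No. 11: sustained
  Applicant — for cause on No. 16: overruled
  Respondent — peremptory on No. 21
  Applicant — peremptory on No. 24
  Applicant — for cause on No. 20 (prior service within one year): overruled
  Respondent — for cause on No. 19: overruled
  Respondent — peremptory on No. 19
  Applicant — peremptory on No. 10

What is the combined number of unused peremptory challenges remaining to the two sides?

Applicant allotment: 6 base + 1 × 1 alternate + 3 multi-party = 10. Respondent allotment: 6 base + 1 × 1 alternate = 7.
Applicant peremptories used: #8, #24, #10 — 3 (for-cause on #16, #20 don't count).
Respondent peremptories used: #21, #19 — 2 (for-cause on #6, #11, #19 don't count).
Remaining: (10 − 3) + (7 − 2) = 12.

12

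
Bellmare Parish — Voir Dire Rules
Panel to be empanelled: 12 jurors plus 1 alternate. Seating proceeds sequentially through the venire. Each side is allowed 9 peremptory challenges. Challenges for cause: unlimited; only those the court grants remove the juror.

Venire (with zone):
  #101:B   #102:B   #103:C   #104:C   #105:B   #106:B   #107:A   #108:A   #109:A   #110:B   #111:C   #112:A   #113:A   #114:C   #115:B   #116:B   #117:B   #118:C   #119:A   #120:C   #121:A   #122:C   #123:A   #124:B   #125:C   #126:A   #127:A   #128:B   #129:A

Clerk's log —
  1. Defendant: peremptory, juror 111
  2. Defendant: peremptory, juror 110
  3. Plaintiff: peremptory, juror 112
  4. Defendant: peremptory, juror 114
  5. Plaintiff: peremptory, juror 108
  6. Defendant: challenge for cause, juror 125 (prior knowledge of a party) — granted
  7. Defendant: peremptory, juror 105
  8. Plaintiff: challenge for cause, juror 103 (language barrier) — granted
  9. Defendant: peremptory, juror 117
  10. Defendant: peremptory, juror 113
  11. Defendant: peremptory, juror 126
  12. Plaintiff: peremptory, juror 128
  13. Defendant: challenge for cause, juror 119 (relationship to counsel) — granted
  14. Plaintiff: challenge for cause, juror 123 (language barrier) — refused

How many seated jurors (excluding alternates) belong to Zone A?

3

Removed: #103, #105, #108, #110, #111, #112, #113, #114, #117, #119, #125, #126, #128.
Seated jurors 1–12: #101, #102, #104, #106, #107, #109, #115, #116, #118, #120, #121, #122 (alternates #123 not counted).
Of those, in Zone A: #107, #109, #121 → 3.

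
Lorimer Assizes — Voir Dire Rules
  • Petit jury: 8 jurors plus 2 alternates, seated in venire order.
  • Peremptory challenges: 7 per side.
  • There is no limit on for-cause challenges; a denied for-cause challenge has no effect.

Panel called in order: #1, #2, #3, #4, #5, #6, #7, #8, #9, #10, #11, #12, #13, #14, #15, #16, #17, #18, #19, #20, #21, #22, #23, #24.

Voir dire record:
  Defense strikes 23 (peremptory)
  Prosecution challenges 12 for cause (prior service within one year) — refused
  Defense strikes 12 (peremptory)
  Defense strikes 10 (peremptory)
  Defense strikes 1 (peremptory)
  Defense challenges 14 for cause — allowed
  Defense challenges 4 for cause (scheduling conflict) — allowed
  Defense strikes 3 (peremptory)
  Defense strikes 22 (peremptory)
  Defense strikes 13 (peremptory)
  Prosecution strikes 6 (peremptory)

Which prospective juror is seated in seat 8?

Removed: #1, #3, #4, #6, #10, #12, #13, #14, #22, #23.
Filling seats in venire order through position 8: #2, #5, #7, #8, #9, #11, #15, #16.
So seat 8 is #16.

16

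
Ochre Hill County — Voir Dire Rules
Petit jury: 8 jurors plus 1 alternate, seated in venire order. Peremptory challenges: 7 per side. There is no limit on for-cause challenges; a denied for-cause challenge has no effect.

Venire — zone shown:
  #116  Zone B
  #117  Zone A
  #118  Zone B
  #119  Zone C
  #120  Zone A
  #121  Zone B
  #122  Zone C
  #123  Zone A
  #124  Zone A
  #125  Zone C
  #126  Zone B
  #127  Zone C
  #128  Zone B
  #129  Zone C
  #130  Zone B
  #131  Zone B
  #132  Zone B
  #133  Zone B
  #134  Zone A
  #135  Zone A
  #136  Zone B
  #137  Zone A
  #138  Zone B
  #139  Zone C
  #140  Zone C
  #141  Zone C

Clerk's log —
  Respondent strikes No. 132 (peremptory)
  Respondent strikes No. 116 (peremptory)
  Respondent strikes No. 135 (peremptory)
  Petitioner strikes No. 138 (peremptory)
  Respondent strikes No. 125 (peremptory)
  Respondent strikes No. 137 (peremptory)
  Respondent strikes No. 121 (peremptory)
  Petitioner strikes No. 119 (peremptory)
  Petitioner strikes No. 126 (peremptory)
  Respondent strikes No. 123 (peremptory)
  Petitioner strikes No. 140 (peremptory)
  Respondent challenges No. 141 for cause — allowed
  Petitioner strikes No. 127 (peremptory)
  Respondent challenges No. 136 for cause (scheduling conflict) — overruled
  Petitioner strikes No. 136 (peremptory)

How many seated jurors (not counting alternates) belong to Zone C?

2

Removed: #116, #119, #121, #123, #125, #126, #127, #132, #135, #136, #137, #138, #140, #141.
Seated jurors 1–8: #117, #118, #120, #122, #124, #128, #129, #130 (alternates #131 not counted).
Of those, in Zone C: #122, #129 → 2.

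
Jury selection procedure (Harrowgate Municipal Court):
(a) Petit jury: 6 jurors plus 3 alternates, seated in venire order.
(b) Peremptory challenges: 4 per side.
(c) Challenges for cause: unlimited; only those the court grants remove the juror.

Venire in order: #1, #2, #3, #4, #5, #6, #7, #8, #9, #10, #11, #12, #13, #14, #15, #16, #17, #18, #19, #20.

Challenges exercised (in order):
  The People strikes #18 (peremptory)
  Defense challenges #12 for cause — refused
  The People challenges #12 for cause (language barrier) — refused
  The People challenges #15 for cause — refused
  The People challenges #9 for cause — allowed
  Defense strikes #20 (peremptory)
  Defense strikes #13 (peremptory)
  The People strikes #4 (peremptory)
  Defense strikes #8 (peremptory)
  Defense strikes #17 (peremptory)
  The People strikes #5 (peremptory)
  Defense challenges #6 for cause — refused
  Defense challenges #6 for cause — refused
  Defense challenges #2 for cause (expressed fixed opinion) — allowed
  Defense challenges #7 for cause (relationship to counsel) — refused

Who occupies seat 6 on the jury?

11

Removed: #2, #4, #5, #8, #9, #13, #17, #18, #20. (#6, #7, #12, #15 stay — for-cause denied.)
Seating in order: seats 1–6 → #1, #3, #6, #7, #10, #11; alternates → #12, #14, #15.
So seat 6 is #11.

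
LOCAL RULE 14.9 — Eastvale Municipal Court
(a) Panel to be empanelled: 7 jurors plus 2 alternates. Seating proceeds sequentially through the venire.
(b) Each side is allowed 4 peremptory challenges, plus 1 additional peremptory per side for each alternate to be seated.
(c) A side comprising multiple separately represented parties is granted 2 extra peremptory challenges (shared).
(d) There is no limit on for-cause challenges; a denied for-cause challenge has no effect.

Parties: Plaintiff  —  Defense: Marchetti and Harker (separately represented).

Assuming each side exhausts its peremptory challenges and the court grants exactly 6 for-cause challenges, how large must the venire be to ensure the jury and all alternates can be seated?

29

Seats to fill: 7 + 2 alternates = 9.
Peremptories — Plaintiff: 4 + 1×2 = 6; Defense: 4 + 1×2 + 2 = 8; total 14.
For-cause removals: 6.
Minimum venire: 9 + 14 + 6 = 29.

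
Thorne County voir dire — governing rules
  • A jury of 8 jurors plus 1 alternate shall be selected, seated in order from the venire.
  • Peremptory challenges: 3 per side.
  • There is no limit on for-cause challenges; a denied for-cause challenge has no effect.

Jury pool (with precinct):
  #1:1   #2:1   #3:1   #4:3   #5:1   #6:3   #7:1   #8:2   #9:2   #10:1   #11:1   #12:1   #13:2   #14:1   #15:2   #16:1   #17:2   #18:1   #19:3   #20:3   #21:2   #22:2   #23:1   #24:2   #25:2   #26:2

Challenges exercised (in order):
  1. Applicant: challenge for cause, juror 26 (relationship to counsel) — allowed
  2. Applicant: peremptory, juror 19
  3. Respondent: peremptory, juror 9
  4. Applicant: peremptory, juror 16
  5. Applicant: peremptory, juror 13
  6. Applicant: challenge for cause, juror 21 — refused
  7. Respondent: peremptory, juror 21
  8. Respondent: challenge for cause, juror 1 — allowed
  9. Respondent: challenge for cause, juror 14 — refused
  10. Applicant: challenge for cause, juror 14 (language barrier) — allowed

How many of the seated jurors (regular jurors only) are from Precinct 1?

Removed: #1, #9, #13, #14, #16, #19, #21, #26.
Seated jurors 1–8: #2, #3, #4, #5, #6, #7, #8, #10 (alternates #11 not counted).
Of those, in Precinct 1: #2, #3, #5, #7, #10 → 5.

5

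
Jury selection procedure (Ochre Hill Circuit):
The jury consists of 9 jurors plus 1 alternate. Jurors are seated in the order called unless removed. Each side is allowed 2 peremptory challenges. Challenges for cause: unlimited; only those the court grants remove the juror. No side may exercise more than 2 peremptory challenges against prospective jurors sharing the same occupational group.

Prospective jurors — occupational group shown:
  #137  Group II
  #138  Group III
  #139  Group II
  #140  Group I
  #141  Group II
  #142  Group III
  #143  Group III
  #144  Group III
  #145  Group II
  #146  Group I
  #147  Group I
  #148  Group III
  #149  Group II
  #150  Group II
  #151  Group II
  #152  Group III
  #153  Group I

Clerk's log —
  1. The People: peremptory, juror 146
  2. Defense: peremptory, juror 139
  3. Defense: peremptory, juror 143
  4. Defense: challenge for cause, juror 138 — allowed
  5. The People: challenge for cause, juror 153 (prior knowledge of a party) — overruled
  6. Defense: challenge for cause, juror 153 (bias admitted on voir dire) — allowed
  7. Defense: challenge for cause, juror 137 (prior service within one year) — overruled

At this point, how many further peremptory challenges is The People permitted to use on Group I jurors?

1

The People peremptories so far: #146 — 1 of 2 used, 1 left overall.
Against Group I: #146 — 1 used; per-group cap 2 leaves 1.
Binding limit: min(1, 1) = 1.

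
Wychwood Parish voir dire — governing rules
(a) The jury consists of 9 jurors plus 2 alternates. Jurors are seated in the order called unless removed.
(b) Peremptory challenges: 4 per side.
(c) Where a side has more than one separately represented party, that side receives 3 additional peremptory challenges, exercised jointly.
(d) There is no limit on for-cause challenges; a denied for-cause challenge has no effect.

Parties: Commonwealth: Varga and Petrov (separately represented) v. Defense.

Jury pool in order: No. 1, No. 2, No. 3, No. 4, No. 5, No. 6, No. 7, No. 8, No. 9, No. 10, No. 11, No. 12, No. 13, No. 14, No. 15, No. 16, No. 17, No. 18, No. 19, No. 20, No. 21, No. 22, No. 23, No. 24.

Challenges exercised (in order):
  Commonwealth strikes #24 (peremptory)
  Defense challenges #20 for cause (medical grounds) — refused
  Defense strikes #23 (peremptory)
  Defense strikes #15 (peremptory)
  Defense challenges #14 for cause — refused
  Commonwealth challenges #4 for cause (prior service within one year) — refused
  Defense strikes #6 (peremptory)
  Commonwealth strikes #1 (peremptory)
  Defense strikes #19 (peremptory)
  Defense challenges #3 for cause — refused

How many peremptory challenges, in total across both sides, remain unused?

Commonwealth allotment: 4 base + 3 multi-party = 7. Defense allotment: 4.
Commonwealth peremptories used: #24, #1 — 2 (the for-cause on #4 doesn't count).
Defense peremptories used: #23, #15, #6, #19 — 4 (for-cause on #20, #14, #3 don't count).
Remaining: (7 − 2) + (4 − 4) = 5.

5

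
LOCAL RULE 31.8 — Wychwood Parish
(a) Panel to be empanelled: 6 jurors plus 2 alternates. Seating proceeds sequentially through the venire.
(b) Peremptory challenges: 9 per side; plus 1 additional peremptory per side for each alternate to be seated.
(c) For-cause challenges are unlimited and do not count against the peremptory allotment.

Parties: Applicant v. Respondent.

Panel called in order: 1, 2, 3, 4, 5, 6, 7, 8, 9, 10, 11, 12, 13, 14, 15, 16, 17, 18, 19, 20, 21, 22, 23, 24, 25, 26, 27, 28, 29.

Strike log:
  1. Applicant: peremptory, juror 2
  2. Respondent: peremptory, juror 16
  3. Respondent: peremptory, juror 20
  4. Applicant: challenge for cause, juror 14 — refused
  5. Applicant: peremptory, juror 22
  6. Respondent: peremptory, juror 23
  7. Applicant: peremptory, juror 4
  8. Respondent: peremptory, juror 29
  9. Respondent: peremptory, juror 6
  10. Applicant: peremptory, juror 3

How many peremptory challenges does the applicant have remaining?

7

Applicant allotment: 9 base + 1 × 2 alternates = 11.
Applicant peremptories used: #2, #22, #4, #3 — 4 (the for-cause on #14 doesn't count).
Remaining: 11 − 4 = 7.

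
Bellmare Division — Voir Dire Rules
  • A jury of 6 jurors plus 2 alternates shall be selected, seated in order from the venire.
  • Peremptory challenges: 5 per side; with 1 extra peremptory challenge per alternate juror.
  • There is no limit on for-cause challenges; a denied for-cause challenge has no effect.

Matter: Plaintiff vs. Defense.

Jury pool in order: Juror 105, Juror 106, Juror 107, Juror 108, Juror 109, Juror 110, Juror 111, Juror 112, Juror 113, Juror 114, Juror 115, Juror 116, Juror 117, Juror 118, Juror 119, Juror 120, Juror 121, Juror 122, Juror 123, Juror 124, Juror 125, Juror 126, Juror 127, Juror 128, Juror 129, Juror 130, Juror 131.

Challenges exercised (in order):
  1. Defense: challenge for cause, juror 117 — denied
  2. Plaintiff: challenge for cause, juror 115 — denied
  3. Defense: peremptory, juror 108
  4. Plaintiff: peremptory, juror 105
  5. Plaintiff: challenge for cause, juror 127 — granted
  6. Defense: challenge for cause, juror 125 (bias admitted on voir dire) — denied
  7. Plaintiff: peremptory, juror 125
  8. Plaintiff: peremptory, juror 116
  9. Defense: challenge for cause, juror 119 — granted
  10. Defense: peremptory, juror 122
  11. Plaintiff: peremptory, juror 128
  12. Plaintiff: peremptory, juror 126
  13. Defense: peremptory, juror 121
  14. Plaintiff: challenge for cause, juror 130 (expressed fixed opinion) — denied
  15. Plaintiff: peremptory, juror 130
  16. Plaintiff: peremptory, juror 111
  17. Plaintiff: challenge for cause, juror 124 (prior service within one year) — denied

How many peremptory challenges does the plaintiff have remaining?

0

Plaintiff allotment: 5 base + 1 × 2 alternates = 7.
Plaintiff peremptories used: #105, #125, #116, #128, #126, #130, #111 — 7 (for-cause on #115, #127, #130, #124 don't count).
Remaining: 7 − 7 = 0.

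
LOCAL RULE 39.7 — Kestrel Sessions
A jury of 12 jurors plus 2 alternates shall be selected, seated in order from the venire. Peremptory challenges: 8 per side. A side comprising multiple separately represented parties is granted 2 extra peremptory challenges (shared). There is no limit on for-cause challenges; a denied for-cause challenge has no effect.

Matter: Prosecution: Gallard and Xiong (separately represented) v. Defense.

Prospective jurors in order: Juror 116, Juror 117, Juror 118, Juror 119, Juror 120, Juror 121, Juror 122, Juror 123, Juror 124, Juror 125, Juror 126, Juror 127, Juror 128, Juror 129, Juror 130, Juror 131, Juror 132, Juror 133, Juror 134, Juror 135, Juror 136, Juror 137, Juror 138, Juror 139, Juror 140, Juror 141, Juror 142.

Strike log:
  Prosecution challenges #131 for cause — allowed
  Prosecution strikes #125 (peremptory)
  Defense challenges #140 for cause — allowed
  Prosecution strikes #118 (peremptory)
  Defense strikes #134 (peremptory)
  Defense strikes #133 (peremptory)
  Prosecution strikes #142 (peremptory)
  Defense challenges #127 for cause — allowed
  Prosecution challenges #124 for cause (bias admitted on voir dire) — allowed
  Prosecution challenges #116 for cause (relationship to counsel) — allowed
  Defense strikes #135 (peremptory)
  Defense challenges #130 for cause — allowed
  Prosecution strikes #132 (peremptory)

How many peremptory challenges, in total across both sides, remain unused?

11

Prosecution allotment: 8 base + 2 multi-party = 10. Defense allotment: 8.
Prosecution peremptories used: #125, #118, #142, #132 — 4 (for-cause on #131, #124, #116 don't count).
Defense peremptories used: #134, #133, #135 — 3 (for-cause on #140, #127, #130 don't count).
Remaining: (10 − 4) + (8 − 3) = 11.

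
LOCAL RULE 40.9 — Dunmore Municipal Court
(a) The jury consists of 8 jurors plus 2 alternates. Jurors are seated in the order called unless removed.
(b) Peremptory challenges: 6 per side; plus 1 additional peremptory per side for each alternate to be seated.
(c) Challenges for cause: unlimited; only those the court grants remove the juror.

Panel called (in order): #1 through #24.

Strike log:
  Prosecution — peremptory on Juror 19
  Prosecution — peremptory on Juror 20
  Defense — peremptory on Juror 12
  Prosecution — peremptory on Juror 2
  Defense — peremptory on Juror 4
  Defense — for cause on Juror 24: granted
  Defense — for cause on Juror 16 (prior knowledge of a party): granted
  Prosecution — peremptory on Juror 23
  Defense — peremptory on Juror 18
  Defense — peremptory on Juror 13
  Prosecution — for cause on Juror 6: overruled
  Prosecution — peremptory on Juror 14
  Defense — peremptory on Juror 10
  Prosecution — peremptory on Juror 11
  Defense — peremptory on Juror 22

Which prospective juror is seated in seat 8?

Removed: #2, #4, #10, #11, #12, #13, #14, #16, #18, #19, #20, #22, #23, #24. (#6 stays — for-cause denied.)
Seating in order: seats 1–8 → #1, #3, #5, #6, #7, #8, #9, #15; alternates → #17, #21.
So seat 8 is #15.

15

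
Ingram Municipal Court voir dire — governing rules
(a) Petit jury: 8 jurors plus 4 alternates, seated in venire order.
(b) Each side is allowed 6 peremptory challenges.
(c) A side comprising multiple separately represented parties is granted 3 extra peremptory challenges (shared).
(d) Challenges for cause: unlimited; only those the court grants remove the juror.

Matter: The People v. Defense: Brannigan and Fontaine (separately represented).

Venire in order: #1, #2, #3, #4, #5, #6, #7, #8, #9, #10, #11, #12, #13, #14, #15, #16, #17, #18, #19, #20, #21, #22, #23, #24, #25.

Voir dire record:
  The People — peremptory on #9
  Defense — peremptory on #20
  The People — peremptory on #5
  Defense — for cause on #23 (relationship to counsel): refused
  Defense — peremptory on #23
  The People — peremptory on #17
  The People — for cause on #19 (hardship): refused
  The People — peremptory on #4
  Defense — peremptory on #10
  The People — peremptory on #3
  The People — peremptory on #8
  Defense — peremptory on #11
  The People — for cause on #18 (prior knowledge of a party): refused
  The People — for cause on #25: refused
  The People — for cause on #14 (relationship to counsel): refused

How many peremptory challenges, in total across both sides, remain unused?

5

The People allotment: 6. Defense allotment: 6 base + 3 multi-party = 9.
The People peremptories used: #9, #5, #17, #4, #3, #8 — 6 (for-cause on #19, #18, #25, #14 don't count).
Defense peremptories used: #20, #23, #10, #11 — 4 (the for-cause on #23 doesn't count).
Remaining: (6 − 6) + (9 − 4) = 5.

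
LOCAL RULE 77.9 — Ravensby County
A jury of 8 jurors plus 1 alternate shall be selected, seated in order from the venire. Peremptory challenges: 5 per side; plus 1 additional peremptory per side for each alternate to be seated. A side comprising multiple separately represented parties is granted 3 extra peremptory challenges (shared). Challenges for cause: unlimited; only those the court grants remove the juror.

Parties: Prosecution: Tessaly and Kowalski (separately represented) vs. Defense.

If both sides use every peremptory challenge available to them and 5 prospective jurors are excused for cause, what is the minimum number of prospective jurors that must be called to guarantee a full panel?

Seats to fill: 8 + 1 alternates = 9.
Peremptories — Prosecution: 5 + 1×1 + 3 = 9; Defense: 5 + 1×1 = 6; total 15.
For-cause removals: 5.
Minimum venire: 9 + 15 + 5 = 29.

29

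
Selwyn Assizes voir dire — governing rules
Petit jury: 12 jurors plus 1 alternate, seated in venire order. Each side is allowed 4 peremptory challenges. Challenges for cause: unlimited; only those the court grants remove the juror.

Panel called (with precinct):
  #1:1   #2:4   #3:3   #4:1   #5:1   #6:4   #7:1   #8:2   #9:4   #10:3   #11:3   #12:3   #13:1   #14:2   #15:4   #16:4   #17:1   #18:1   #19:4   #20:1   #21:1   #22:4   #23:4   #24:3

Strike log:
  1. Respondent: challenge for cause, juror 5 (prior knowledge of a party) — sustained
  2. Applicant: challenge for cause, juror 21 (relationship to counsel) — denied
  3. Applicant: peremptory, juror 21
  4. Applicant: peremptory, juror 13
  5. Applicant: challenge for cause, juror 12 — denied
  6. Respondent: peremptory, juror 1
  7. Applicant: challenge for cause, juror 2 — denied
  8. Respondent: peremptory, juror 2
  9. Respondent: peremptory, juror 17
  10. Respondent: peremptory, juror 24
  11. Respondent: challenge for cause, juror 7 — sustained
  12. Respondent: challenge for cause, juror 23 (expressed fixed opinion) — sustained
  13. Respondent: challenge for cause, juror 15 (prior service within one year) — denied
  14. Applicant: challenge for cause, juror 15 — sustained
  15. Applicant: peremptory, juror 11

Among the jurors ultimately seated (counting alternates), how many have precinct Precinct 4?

Removed: #1, #2, #5, #7, #11, #13, #15, #17, #21, #23, #24.
Seated (13 incl. alternates): #3, #4, #6, #8, #9, #10, #12, #14, #16, #18, #19, #20, #22.
Of those, in Precinct 4: #6, #9, #16, #19, #22 → 5.

5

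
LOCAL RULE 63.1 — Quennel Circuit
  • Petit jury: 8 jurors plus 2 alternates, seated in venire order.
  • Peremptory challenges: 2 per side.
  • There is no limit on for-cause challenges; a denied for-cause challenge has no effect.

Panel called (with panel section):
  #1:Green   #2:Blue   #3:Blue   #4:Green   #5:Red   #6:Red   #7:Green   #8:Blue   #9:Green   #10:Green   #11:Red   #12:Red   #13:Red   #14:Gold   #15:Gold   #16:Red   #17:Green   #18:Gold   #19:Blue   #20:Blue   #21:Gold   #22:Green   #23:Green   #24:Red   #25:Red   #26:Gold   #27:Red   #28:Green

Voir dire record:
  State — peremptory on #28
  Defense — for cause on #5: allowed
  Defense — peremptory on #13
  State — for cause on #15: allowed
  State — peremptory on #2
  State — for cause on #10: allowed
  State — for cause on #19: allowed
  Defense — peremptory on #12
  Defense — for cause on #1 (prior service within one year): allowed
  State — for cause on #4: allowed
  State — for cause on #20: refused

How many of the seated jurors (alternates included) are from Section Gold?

2

Removed: #1, #2, #4, #5, #10, #12, #13, #15, #19, #28.
Seated (10 incl. alternates): #3, #6, #7, #8, #9, #11, #14, #16, #17, #18.
Of those, in Section Gold: #14, #18 → 2.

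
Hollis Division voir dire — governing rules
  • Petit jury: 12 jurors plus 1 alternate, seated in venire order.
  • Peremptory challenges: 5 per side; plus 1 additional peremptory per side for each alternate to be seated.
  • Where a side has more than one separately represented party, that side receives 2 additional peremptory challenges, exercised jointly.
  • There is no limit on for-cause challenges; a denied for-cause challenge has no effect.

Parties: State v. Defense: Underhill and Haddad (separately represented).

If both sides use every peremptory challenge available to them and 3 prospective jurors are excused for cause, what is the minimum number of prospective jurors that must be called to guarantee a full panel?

30

Seats to fill: 12 + 1 alternates = 13.
Peremptories — State: 5 + 1×1 = 6; Defense: 5 + 1×1 + 2 = 8; total 14.
For-cause removals: 3.
Minimum venire: 13 + 14 + 3 = 30.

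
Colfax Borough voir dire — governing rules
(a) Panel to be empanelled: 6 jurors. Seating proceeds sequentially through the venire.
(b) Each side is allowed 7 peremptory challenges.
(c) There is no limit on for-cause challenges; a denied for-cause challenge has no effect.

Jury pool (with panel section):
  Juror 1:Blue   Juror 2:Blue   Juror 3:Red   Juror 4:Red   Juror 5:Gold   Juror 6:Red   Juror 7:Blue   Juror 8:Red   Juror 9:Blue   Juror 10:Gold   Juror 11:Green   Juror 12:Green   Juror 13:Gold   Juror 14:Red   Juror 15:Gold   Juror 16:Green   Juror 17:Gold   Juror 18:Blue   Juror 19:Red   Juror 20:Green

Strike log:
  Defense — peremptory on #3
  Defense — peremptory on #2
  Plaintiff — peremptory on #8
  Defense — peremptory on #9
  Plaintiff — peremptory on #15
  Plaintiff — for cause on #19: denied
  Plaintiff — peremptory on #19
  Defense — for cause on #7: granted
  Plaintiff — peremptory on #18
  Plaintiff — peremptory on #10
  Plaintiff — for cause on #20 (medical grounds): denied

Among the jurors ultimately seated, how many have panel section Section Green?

2

Removed: #2, #3, #7, #8, #9, #10, #15, #18, #19.
Seated jurors 1–6: #1, #4, #5, #6, #11, #12.
Of those, in Section Green: #11, #12 → 2.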